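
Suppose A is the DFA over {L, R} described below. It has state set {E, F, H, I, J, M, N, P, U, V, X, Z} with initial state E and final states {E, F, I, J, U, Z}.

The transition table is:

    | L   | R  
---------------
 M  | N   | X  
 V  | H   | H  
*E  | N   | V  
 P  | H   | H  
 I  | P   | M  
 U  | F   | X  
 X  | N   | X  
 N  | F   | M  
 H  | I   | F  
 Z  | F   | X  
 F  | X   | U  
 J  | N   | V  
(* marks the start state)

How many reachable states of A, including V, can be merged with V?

States {J,Z} cannot be reached from the start state, so discard them.
P0 = {E,F,I,U} | {H,M,N,P,V,X}.
On input L, block {E,F,I,U} splits into {E,F,I} and {U}.
On input R, block {E,F,I} splits into {E,I} and {F}.
Refine {H,M,N,P,V,X} on symbol L: members go to different blocks, giving {M,P,V,X} and {H} and {N}.
Refine {E,I} on symbol L: members go to different blocks, giving {E} and {I}.
Split {M,P,V,X} by δ(·,L) → {P,V} and {M,X}.
No further refinement is possible. Final partition (8 blocks): {E} | {P,V} | {U} | {F} | {H} | {N} | {I} | {M,X}.
The equivalence class containing V is {P,V}, of size 2.

2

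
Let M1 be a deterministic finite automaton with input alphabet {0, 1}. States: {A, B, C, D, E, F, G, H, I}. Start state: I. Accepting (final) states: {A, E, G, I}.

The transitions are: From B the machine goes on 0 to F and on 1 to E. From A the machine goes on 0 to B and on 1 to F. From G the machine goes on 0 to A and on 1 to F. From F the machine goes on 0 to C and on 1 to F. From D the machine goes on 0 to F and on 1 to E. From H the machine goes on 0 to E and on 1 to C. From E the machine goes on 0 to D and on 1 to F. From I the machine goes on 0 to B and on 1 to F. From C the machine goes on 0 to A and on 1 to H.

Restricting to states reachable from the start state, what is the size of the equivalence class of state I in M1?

States {G} cannot be reached from the start state, so discard them.
Initial partition by acceptance: {A,E,I} | {B,C,D,F,H}.
Split {B,C,D,F,H} by δ(·,0) → {B,D,F} and {C,H}.
On input 0, block {B,D,F} splits into {B,D} and {F}.
No further refinement is possible. Final partition (4 blocks): {A,E,I} | {B,D} | {C,H} | {F}.
State I belongs to the block {A,E,I}, which has 3 states.

3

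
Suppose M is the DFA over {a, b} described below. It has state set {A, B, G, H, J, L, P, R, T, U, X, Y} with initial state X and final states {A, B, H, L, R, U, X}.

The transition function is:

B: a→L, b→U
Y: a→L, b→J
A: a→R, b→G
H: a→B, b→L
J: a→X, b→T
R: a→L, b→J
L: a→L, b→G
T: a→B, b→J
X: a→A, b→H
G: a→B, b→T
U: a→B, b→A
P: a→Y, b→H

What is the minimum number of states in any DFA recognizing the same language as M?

4

First remove the unreachable states {P,Y}; 10 states remain.
Initial partition by acceptance: {A,B,H,L,R,U,X} | {G,J,T}.
Refine {A,B,H,L,R,U,X} on symbol b: members go to different blocks, giving {B,H,U,X} and {A,L,R}.
Refine {B,H,U,X} on symbol a: members go to different blocks, giving {B,X} and {H,U}.
Stable partition: {B,X} | {G,J,T} | {A,L,R} | {H,U} — 4 equivalence classes.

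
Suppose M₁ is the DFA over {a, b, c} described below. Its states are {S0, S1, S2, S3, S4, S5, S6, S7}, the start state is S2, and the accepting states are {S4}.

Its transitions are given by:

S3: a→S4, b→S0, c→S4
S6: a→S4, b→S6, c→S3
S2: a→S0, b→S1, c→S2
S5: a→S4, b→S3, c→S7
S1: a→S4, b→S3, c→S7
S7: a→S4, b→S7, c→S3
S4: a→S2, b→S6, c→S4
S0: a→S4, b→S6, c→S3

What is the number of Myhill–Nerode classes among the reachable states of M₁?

5

First remove the unreachable states {S5}; 7 states remain.
P0 = {S4} | {S0,S1,S2,S3,S6,S7}.
Refine {S0,S1,S2,S3,S6,S7} on symbol a: members go to different blocks, giving {S0,S1,S3,S6,S7} and {S2}.
Refine {S0,S1,S3,S6,S7} on symbol c: members go to different blocks, giving {S0,S1,S6,S7} and {S3}.
Split {S0,S1,S6,S7} by δ(·,b) → {S0,S6,S7} and {S1}.
No further refinement is possible. Final partition (5 blocks): {S4} | {S0,S6,S7} | {S2} | {S3} | {S1}.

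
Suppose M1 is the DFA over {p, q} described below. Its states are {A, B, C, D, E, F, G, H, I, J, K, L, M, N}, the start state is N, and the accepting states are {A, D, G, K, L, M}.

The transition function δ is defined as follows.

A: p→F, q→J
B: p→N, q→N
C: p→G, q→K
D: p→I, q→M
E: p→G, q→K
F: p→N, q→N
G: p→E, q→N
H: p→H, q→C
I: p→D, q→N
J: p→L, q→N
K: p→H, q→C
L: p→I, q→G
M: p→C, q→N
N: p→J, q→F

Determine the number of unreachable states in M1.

2

No path from N leads to A, B; the other 12 states are all reachable.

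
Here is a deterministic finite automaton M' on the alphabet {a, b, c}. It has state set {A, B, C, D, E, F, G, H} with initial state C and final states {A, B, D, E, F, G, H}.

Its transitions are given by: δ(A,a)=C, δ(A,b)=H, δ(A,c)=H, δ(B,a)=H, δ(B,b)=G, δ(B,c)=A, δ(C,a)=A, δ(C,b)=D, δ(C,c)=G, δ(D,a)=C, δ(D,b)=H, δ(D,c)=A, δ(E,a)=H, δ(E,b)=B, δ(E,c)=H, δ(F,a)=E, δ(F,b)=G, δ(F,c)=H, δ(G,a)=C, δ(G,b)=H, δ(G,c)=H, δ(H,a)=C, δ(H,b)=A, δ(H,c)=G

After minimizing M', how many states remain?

2

First remove the unreachable states {B,E,F}; 5 states remain.
Start with accepting vs non-accepting: {A,D,G,H} | {C}.
The partition is now stable with 2 blocks: {A,D,G,H} | {C}.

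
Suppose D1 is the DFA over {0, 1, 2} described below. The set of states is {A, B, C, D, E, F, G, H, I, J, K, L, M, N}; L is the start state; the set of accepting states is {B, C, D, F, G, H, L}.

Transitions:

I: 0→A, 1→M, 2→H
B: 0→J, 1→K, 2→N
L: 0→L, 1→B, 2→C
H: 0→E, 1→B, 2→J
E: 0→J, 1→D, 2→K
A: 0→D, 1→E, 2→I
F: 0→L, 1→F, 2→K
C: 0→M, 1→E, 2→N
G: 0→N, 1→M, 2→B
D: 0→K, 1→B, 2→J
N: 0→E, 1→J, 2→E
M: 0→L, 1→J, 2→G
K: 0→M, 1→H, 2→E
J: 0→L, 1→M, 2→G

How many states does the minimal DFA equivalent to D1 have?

7

First remove the unreachable states {A,F,I}; 11 states remain.
Start with accepting vs non-accepting: {B,C,D,G,H,L} | {E,J,K,M,N}.
On input 0, block {B,C,D,G,H,L} splits into {B,C,D,G,H} and {L}.
On input 1, block {B,C,D,G,H} splits into {B,C,G} and {D,H}.
Split {B,C,G} by δ(·,2) → {B,C} and {G}.
Split {E,J,K,M,N} by δ(·,0) → {E,K,N} and {J,M}.
Refine {E,K,N} on symbol 0: members go to different blocks, giving {E,K} and {N}.
Stable partition: {B,C} | {E,K} | {L} | {D,H} | {G} | {J,M} | {N} — 7 equivalence classes.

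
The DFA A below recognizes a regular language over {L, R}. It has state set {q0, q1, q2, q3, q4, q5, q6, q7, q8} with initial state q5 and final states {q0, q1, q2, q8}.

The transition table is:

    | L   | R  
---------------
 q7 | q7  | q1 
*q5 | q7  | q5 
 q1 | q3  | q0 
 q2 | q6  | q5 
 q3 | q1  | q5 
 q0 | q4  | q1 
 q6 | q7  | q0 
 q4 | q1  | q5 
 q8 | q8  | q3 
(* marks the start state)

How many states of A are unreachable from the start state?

Starting at q5 and following transitions, the reachable set is {q0, q1, q3, q4, q5, q7}. That leaves q2, q6, q8 unreachable — 3 in total.

3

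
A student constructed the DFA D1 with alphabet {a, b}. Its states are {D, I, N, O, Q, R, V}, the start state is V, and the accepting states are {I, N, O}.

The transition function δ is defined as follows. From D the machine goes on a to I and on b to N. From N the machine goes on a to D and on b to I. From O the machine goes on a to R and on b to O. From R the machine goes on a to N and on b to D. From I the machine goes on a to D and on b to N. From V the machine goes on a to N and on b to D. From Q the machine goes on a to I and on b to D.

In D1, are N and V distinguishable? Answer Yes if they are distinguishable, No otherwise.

Yes

Reachable states from the start: {D,I,N,V}. Unreachable: {O,Q,R} — drop them.
Start with accepting vs non-accepting: {I,N} | {D,V}.
Split {D,V} by δ(·,b) → {V} and {D}.
The partition is now stable with 3 blocks: {I,N} | {V} | {D}.
N and V end up in different blocks, so they are distinguishable. For instance, the string 'ε' is accepted from only N.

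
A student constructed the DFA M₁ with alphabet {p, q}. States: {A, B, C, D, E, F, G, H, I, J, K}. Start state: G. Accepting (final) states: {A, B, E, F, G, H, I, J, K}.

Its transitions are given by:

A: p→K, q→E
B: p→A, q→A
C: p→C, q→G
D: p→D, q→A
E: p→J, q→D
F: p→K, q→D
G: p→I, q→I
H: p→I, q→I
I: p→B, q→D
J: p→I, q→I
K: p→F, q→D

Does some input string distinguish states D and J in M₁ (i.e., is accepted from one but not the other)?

Yes

Reachable states from the start: {A,B,D,E,F,G,I,J,K}. Unreachable: {C,H} — drop them.
Start with accepting vs non-accepting: {A,B,E,F,G,I,J,K} | {D}.
Split {A,B,E,F,G,I,J,K} by δ(·,q) → {A,B,G,J} and {E,F,I,K}.
Split {A,B,G,J} by δ(·,p) → {A,G,J} and {B}.
On input p, block {E,F,I,K} splits into {F,K} and {E} and {I}.
Split {A,G,J} by δ(·,p) → {G,J} and {A}.
Stable partition: {G,J} | {D} | {F,K} | {B} | {E} | {I} | {A} — 7 equivalence classes.
D and J end up in different blocks, so they are distinguishable. For instance, the string 'ε' is accepted from only J.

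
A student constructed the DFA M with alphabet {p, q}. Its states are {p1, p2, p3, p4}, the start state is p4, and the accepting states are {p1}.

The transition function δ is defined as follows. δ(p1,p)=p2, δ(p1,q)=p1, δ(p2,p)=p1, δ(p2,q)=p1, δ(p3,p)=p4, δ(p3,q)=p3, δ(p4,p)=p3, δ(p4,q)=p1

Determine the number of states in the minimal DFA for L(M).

Start with accepting vs non-accepting: {p1} | {p2,p3,p4}.
Refine {p2,p3,p4} on symbol p: members go to different blocks, giving {p3,p4} and {p2}.
On input q, block {p3,p4} splits into {p3} and {p4}.
Stable partition: {p1} | {p3} | {p2} | {p4} — 4 equivalence classes.

4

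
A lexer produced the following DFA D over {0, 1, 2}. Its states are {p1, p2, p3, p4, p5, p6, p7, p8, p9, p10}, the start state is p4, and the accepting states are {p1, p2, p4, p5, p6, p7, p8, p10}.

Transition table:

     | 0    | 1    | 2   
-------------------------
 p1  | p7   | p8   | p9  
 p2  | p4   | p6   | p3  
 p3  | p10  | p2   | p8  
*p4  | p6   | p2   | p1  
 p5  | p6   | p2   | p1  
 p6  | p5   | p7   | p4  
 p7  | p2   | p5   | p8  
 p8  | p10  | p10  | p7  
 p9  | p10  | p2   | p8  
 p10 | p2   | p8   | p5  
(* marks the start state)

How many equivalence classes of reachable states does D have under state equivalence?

Every state is reachable, so we keep all 10.
Initial partition by acceptance: {p1,p2,p4,p5,p6,p7,p8,p10} | {p3,p9}.
Split {p1,p2,p4,p5,p6,p7,p8,p10} by δ(·,2) → {p4,p5,p6,p7,p8,p10} and {p1,p2}.
On input 0, block {p4,p5,p6,p7,p8,p10} splits into {p4,p5,p6,p8} and {p7,p10}.
Refine {p4,p5,p6,p8} on symbol 0: members go to different blocks, giving {p4,p5,p6} and {p8}.
Refine {p4,p5,p6} on symbol 1: members go to different blocks, giving {p4,p5} and {p6}.
Refine {p1,p2} on symbol 0: members go to different blocks, giving {p1} and {p2}.
On input 1, block {p7,p10} splits into {p7} and {p10}.
The partition is now stable with 8 blocks: {p4,p5} | {p3,p9} | {p1} | {p7} | {p8} | {p6} | {p2} | {p10}.

8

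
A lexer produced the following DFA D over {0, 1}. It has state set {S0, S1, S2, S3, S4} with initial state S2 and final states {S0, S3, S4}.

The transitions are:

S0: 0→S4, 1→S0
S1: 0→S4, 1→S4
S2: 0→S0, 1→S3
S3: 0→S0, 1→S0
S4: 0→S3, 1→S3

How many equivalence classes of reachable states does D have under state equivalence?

2

States {S1} cannot be reached from the start state, so discard them.
Start with accepting vs non-accepting: {S0,S3,S4} | {S2}.
The partition is now stable with 2 blocks: {S0,S3,S4} | {S2}.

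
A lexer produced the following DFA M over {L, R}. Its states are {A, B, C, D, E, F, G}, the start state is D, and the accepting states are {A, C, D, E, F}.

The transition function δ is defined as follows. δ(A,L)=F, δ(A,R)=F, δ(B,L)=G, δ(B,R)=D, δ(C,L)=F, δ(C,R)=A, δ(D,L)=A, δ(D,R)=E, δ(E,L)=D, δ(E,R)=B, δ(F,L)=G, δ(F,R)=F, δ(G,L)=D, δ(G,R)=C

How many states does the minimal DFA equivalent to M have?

7

All states are reachable from the start state.
Start with accepting vs non-accepting: {A,C,D,E,F} | {B,G}.
Refine {A,C,D,E,F} on symbol L: members go to different blocks, giving {A,C,D,E} and {F}.
Split {A,C,D,E} by δ(·,L) → {A,C} and {D,E}.
On input R, block {A,C} splits into {A} and {C}.
On input L, block {B,G} splits into {B} and {G}.
Split {D,E} by δ(·,L) → {D} and {E}.
No further refinement is possible. Final partition (7 blocks): {A} | {B} | {F} | {D} | {C} | {G} | {E}.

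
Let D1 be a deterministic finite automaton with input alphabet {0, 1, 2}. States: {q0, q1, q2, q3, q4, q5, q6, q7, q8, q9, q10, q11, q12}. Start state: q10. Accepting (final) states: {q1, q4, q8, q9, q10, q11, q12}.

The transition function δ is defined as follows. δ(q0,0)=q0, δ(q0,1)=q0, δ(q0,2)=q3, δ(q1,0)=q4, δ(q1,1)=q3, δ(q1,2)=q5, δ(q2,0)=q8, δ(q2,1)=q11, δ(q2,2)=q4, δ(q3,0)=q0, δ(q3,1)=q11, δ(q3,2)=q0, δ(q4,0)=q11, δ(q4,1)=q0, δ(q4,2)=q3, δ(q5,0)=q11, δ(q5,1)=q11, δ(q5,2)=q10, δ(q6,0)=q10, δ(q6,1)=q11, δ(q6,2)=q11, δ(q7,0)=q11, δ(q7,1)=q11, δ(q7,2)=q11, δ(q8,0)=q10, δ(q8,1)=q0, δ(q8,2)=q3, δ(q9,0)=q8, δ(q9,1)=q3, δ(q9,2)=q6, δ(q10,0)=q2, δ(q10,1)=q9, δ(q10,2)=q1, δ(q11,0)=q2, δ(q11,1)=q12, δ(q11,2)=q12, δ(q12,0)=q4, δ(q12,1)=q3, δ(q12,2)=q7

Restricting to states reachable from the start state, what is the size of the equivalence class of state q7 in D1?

P0 = {q1,q4,q8,q9,q10,q11,q12} | {q0,q2,q3,q5,q6,q7}.
Refine {q1,q4,q8,q9,q10,q11,q12} on symbol 0: members go to different blocks, giving {q1,q4,q8,q9,q12} and {q10,q11}.
Split {q1,q4,q8,q9,q12} by δ(·,0) → {q1,q9,q12} and {q4,q8}.
Split {q0,q2,q3,q5,q6,q7} by δ(·,0) → {q5,q6,q7} and {q0,q3} and {q2}.
Refine {q0,q3} on symbol 1: members go to different blocks, giving {q0} and {q3}.
Stable partition: {q1,q9,q12} | {q5,q6,q7} | {q10,q11} | {q4,q8} | {q0} | {q2} | {q3} — 7 equivalence classes.
The equivalence class containing q7 is {q5,q6,q7}, of size 3.

3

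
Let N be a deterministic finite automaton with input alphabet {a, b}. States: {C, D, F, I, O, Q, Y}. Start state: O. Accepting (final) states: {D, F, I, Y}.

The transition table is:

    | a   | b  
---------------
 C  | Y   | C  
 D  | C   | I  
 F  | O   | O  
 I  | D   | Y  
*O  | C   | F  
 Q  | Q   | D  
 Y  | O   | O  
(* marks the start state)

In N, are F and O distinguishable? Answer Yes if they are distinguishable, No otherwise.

States {D,I,Q} cannot be reached from the start state, so discard them.
Start with accepting vs non-accepting: {F,Y} | {C,O}.
Refine {C,O} on symbol a: members go to different blocks, giving {O} and {C}.
Stable partition: {F,Y} | {O} | {C} — 3 equivalence classes.
F and O end up in different blocks, so they are distinguishable. For instance, the string 'ε' is accepted from only F.

Yes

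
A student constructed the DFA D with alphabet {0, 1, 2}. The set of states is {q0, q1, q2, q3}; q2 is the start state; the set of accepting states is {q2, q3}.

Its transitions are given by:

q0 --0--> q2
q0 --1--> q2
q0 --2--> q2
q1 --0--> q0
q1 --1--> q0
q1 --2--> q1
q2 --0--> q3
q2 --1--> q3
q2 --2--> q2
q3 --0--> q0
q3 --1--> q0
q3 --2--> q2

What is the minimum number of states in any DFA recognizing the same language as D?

3

Reachable states from the start: {q0,q2,q3}. Unreachable: {q1} — drop them.
Start with accepting vs non-accepting: {q2,q3} | {q0}.
On input 0, block {q2,q3} splits into {q2} and {q3}.
The partition is now stable with 3 blocks: {q2} | {q0} | {q3}.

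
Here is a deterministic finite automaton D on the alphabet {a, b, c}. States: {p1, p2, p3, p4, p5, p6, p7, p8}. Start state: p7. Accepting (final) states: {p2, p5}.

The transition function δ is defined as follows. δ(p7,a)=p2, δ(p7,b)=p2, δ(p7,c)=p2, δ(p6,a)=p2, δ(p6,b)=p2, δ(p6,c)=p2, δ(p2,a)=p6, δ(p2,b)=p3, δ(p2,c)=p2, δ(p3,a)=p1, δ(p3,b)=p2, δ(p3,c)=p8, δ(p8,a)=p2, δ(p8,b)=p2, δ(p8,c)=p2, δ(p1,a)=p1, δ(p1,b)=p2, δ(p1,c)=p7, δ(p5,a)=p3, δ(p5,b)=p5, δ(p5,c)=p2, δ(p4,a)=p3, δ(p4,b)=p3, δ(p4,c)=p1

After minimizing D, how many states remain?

Reachable states from the start: {p1,p2,p3,p6,p7,p8}. Unreachable: {p4,p5} — drop them.
P0 = {p2} | {p1,p3,p6,p7,p8}.
Refine {p1,p3,p6,p7,p8} on symbol a: members go to different blocks, giving {p6,p7,p8} and {p1,p3}.
Stable partition: {p2} | {p6,p7,p8} | {p1,p3} — 3 equivalence classes.

3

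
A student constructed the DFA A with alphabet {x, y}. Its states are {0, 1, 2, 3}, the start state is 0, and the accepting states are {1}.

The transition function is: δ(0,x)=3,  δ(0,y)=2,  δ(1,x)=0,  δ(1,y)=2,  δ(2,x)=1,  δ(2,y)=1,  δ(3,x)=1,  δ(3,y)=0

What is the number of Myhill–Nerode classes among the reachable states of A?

Start with accepting vs non-accepting: {1} | {0,2,3}.
Split {0,2,3} by δ(·,x) → {2,3} and {0}.
Split {2,3} by δ(·,y) → {2} and {3}.
Stable partition: {1} | {2} | {0} | {3} — 4 equivalence classes.

4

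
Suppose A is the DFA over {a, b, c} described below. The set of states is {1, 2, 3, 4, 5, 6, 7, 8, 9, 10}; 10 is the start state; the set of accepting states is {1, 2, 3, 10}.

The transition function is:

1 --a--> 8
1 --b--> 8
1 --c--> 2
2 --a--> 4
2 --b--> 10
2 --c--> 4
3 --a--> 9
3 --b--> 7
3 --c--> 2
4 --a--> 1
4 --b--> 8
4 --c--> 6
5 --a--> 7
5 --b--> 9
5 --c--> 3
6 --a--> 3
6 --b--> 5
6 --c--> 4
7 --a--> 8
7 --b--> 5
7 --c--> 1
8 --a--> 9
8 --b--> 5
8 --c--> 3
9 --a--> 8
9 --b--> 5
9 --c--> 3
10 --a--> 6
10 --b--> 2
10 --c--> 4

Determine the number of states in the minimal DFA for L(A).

P0 = {1,2,3,10} | {4,5,6,7,8,9}.
Split {1,2,3,10} by δ(·,b) → {1,3} and {2,10}.
Split {4,5,6,7,8,9} by δ(·,a) → {5,7,8,9} and {4,6}.
Stable partition: {1,3} | {5,7,8,9} | {2,10} | {4,6} — 4 equivalence classes.

4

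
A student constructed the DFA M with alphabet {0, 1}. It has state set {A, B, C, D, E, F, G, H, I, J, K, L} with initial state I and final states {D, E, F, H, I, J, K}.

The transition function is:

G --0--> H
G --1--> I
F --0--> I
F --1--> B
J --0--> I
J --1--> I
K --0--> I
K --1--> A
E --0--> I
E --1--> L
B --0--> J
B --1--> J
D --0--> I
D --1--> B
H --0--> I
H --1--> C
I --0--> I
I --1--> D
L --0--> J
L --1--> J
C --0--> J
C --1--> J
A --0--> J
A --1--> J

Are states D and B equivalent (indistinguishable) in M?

First remove the unreachable states {A,C,E,F,G,H,K,L}; 4 states remain.
Start with accepting vs non-accepting: {D,I,J} | {B}.
Refine {D,I,J} on symbol 1: members go to different blocks, giving {I,J} and {D}.
On input 1, block {I,J} splits into {I} and {J}.
The partition is now stable with 4 blocks: {I} | {B} | {D} | {J}.
D and B end up in different blocks, so they are distinguishable. For instance, the string 'ε' is accepted from only D.

No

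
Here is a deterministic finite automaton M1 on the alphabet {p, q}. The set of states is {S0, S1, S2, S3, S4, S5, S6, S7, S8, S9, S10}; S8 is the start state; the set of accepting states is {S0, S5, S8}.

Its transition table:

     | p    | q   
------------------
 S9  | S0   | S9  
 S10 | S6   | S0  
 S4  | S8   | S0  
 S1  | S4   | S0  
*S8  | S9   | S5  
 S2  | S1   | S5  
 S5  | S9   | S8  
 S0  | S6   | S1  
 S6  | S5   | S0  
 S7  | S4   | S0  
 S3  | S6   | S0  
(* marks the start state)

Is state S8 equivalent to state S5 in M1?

Yes

First remove the unreachable states {S2,S3,S7,S10}; 7 states remain.
P0 = {S0,S5,S8} | {S1,S4,S6,S9}.
On input q, block {S0,S5,S8} splits into {S5,S8} and {S0}.
Refine {S1,S4,S6,S9} on symbol p: members go to different blocks, giving {S4,S6} and {S1} and {S9}.
No further refinement is possible. Final partition (5 blocks): {S5,S8} | {S4,S6} | {S0} | {S1} | {S9}.
S8 and S5 lie in the same block of the stable partition, so they are equivalent — no string distinguishes them.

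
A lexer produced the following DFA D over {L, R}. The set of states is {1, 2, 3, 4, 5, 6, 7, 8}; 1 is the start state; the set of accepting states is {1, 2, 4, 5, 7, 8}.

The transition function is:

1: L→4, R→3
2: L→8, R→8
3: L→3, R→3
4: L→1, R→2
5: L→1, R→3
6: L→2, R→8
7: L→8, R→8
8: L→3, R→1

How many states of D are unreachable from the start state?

BFS from 1 reaches {1, 2, 3, 4, 8}; the 3 state(s) 5, 6, 7 are never visited.

3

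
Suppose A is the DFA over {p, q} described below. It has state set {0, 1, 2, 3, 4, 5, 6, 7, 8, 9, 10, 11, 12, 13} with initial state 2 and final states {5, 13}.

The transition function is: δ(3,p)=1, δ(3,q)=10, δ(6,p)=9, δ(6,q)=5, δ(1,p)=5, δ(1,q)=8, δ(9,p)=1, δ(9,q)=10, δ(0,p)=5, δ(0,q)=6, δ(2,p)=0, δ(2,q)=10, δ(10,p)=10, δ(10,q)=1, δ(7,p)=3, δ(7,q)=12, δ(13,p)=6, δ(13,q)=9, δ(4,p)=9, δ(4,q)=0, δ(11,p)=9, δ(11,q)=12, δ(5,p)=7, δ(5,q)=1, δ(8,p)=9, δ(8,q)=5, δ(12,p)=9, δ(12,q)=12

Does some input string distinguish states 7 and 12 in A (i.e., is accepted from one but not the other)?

Reachable states from the start: {0,1,2,3,5,6,7,8,9,10,12}. Unreachable: {4,11,13} — drop them.
Start with accepting vs non-accepting: {5} | {0,1,2,3,6,7,8,9,10,12}.
Refine {0,1,2,3,6,7,8,9,10,12} on symbol p: members go to different blocks, giving {2,3,6,7,8,9,10,12} and {0,1}.
Refine {2,3,6,7,8,9,10,12} on symbol p: members go to different blocks, giving {6,7,8,10,12} and {2,3,9}.
Split {6,7,8,10,12} by δ(·,p) → {6,7,8,12} and {10}.
On input q, block {6,7,8,12} splits into {6,8} and {7,12}.
The partition is now stable with 6 blocks: {5} | {6,8} | {0,1} | {2,3,9} | {10} | {7,12}.
7 and 12 lie in the same block of the stable partition, so they are equivalent — no string distinguishes them.

No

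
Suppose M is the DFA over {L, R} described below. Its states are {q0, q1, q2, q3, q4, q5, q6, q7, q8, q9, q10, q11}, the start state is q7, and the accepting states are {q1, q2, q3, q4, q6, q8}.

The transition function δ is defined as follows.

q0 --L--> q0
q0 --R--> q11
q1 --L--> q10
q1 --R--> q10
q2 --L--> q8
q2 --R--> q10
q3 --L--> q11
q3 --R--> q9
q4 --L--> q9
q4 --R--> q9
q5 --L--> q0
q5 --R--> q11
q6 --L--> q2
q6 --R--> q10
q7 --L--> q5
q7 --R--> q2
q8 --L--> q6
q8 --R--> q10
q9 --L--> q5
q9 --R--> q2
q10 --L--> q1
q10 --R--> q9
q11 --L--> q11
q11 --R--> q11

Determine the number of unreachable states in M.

No path from q7 leads to q3, q4; the other 10 states are all reachable.

2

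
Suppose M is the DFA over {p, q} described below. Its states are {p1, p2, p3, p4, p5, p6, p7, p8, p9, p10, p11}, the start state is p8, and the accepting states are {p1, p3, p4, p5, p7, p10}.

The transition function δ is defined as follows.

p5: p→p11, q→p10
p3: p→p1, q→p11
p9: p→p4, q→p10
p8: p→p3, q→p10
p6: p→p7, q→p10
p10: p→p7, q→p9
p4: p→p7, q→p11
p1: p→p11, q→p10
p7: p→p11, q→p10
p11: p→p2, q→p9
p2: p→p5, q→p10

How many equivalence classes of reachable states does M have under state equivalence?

6

Reachable states from the start: {p1,p2,p3,p4,p5,p7,p8,p9,p10,p11}. Unreachable: {p6} — drop them.
Initial partition by acceptance: {p1,p3,p4,p5,p7,p10} | {p2,p8,p9,p11}.
Split {p1,p3,p4,p5,p7,p10} by δ(·,p) → {p1,p5,p7} and {p3,p4,p10}.
On input p, block {p2,p8,p9,p11} splits into {p8,p9} and {p2} and {p11}.
Refine {p3,p4,p10} on symbol q: members go to different blocks, giving {p3,p4} and {p10}.
Stable partition: {p1,p5,p7} | {p8,p9} | {p3,p4} | {p2} | {p11} | {p10} — 6 equivalence classes.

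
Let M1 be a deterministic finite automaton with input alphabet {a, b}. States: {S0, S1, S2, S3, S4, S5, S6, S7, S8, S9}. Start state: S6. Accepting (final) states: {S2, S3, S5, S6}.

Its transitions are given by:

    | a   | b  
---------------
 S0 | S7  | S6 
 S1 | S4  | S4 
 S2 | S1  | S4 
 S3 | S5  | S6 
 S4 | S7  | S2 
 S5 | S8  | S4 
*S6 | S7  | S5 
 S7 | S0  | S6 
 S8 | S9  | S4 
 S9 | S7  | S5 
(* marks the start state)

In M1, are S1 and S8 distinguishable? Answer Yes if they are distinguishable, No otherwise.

No

States {S3} cannot be reached from the start state, so discard them.
P0 = {S2,S5,S6} | {S0,S1,S4,S7,S8,S9}.
Refine {S2,S5,S6} on symbol b: members go to different blocks, giving {S2,S5} and {S6}.
Split {S0,S1,S4,S7,S8,S9} by δ(·,b) → {S0,S7} and {S1,S8} and {S4,S9}.
Stable partition: {S2,S5} | {S0,S7} | {S6} | {S1,S8} | {S4,S9} — 5 equivalence classes.
S1 and S8 lie in the same block of the stable partition, so they are equivalent — no string distinguishes them.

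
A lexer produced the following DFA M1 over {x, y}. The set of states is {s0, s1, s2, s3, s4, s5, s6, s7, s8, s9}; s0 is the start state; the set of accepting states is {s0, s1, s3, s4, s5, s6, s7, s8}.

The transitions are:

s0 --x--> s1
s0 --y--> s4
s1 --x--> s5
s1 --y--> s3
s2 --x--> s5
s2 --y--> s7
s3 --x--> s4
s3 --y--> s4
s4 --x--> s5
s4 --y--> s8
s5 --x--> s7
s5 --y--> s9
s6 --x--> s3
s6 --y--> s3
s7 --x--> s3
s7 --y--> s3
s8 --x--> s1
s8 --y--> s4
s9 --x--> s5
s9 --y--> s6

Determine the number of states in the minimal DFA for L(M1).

Reachable states from the start: {s0,s1,s3,s4,s5,s6,s7,s8,s9}. Unreachable: {s2} — drop them.
P0 = {s0,s1,s3,s4,s5,s6,s7,s8} | {s9}.
On input y, block {s0,s1,s3,s4,s5,s6,s7,s8} splits into {s0,s1,s3,s4,s6,s7,s8} and {s5}.
Split {s0,s1,s3,s4,s6,s7,s8} by δ(·,x) → {s0,s3,s6,s7,s8} and {s1,s4}.
Split {s0,s3,s6,s7,s8} by δ(·,x) → {s0,s3,s8} and {s6,s7}.
Stable partition: {s0,s3,s8} | {s9} | {s5} | {s1,s4} | {s6,s7} — 5 equivalence classes.

5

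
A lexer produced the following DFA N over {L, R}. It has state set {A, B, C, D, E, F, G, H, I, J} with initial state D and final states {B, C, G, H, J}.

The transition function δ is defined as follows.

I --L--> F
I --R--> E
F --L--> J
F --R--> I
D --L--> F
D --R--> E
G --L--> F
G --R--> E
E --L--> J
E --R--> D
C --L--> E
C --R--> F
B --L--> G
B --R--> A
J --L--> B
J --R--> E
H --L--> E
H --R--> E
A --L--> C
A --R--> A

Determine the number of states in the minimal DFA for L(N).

6

First remove the unreachable states {H}; 9 states remain.
Start with accepting vs non-accepting: {B,C,G,J} | {A,D,E,F,I}.
Split {B,C,G,J} by δ(·,L) → {B,J} and {C,G}.
On input L, block {B,J} splits into {B} and {J}.
Refine {A,D,E,F,I} on symbol L: members go to different blocks, giving {D,I} and {E,F} and {A}.
Stable partition: {B} | {D,I} | {C,G} | {J} | {E,F} | {A} — 6 equivalence classes.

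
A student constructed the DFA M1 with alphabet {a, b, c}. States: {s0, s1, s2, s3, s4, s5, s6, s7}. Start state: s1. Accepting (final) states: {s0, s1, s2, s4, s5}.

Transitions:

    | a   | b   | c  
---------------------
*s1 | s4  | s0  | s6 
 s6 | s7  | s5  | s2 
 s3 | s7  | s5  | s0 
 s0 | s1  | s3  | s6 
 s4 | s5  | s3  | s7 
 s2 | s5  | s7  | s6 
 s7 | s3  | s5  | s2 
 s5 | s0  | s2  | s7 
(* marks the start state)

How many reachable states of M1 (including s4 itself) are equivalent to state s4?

All states are reachable from the start state.
P0 = {s0,s1,s2,s4,s5} | {s3,s6,s7}.
Refine {s0,s1,s2,s4,s5} on symbol b: members go to different blocks, giving {s0,s2,s4} and {s1,s5}.
Stable partition: {s0,s2,s4} | {s3,s6,s7} | {s1,s5} — 3 equivalence classes.
State s4 belongs to the block {s0,s2,s4}, which has 3 states.

3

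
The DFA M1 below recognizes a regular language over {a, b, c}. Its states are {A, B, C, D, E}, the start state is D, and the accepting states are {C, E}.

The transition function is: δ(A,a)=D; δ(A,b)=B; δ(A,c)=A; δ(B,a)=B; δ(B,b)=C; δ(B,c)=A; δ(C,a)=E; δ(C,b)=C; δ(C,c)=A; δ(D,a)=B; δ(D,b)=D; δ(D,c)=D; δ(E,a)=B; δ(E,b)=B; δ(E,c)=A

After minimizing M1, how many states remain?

All states are reachable from the start state.
Start with accepting vs non-accepting: {C,E} | {A,B,D}.
Refine {C,E} on symbol a: members go to different blocks, giving {C} and {E}.
Split {A,B,D} by δ(·,b) → {A,D} and {B}.
Split {A,D} by δ(·,a) → {A} and {D}.
Stable partition: {C} | {A} | {E} | {B} | {D} — 5 equivalence classes.

5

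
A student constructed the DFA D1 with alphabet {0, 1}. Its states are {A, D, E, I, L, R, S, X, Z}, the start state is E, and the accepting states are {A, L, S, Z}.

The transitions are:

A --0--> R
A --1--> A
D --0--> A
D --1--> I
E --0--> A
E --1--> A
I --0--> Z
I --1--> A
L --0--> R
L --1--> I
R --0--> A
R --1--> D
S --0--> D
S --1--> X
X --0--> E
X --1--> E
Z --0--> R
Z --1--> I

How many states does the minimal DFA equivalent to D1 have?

States {L,S,X} cannot be reached from the start state, so discard them.
Start with accepting vs non-accepting: {A,Z} | {D,E,I,R}.
Split {A,Z} by δ(·,1) → {Z} and {A}.
On input 0, block {D,E,I,R} splits into {D,E,R} and {I}.
Split {D,E,R} by δ(·,1) → {D} and {E} and {R}.
The partition is now stable with 6 blocks: {Z} | {D} | {A} | {I} | {E} | {R}.

6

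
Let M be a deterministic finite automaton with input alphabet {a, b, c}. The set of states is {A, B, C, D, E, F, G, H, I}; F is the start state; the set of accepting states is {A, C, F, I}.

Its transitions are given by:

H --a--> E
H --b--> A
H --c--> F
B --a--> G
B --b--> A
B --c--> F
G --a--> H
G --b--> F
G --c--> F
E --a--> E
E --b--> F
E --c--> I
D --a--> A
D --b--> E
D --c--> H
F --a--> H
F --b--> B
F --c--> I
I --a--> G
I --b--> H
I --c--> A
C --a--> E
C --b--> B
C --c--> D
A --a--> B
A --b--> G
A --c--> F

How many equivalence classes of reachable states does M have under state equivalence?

2

Reachable states from the start: {A,B,E,F,G,H,I}. Unreachable: {C,D} — drop them.
Start with accepting vs non-accepting: {A,F,I} | {B,E,G,H}.
Stable partition: {A,F,I} | {B,E,G,H} — 2 equivalence classes.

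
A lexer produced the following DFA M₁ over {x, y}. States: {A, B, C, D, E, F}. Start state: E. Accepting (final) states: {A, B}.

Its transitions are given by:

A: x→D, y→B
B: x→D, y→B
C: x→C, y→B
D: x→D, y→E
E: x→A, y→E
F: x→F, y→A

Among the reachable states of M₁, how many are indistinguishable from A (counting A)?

First remove the unreachable states {C,F}; 4 states remain.
Start with accepting vs non-accepting: {A,B} | {D,E}.
Split {D,E} by δ(·,x) → {D} and {E}.
The partition is now stable with 3 blocks: {A,B} | {D} | {E}.
State A belongs to the block {A,B}, which has 2 states.

2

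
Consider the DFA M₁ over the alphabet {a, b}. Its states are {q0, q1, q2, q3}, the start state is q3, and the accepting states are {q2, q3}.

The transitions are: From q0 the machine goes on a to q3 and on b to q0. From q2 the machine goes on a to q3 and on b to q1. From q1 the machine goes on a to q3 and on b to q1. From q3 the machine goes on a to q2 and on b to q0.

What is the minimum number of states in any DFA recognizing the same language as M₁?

All states are reachable from the start state.
Initial partition by acceptance: {q2,q3} | {q0,q1}.
The partition is now stable with 2 blocks: {q2,q3} | {q0,q1}.

2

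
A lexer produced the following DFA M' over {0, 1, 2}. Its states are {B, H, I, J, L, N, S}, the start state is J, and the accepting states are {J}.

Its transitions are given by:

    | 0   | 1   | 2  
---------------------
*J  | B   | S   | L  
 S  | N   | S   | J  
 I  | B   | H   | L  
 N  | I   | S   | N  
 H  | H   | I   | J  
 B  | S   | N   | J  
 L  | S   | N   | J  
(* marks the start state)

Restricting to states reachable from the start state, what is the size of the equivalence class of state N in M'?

1

All states are reachable from the start state.
P0 = {J} | {B,H,I,L,N,S}.
Split {B,H,I,L,N,S} by δ(·,2) → {B,H,L,S} and {I,N}.
On input 0, block {B,H,L,S} splits into {B,H,L} and {S}.
On input 0, block {B,H,L} splits into {B,L} and {H}.
Refine {I,N} on symbol 0: members go to different blocks, giving {I} and {N}.
The partition is now stable with 6 blocks: {J} | {B,L} | {I} | {S} | {H} | {N}.
The equivalence class containing N is {N}, of size 1.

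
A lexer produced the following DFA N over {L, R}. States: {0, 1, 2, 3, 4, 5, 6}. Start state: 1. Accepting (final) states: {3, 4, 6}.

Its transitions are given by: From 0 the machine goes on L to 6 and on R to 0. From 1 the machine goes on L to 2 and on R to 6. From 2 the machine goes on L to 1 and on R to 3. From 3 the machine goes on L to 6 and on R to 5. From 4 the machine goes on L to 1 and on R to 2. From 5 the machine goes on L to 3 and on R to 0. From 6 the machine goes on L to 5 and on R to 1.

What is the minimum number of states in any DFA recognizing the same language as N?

6

States {4} cannot be reached from the start state, so discard them.
Start with accepting vs non-accepting: {3,6} | {0,1,2,5}.
Refine {3,6} on symbol L: members go to different blocks, giving {3} and {6}.
Refine {0,1,2,5} on symbol L: members go to different blocks, giving {1,2} and {0} and {5}.
Split {1,2} by δ(·,R) → {1} and {2}.
No further refinement is possible. Final partition (6 blocks): {3} | {1} | {6} | {0} | {5} | {2}.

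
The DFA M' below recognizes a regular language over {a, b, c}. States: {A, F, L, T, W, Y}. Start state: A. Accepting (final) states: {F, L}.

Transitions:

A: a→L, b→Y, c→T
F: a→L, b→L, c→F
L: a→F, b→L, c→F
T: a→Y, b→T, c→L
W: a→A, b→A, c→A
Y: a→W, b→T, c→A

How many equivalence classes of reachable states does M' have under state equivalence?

All states are reachable from the start state.
Start with accepting vs non-accepting: {F,L} | {A,T,W,Y}.
Split {A,T,W,Y} by δ(·,a) → {T,W,Y} and {A}.
Refine {T,W,Y} on symbol a: members go to different blocks, giving {T,Y} and {W}.
Refine {T,Y} on symbol a: members go to different blocks, giving {Y} and {T}.
Stable partition: {F,L} | {Y} | {A} | {W} | {T} — 5 equivalence classes.

5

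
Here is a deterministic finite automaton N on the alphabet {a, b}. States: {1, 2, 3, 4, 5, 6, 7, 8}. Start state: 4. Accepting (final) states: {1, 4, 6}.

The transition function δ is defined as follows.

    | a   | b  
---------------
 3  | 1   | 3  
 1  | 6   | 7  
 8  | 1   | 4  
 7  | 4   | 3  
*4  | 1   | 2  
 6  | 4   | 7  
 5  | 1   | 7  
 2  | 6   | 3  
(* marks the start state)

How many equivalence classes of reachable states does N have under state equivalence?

2

States {5,8} cannot be reached from the start state, so discard them.
Start with accepting vs non-accepting: {1,4,6} | {2,3,7}.
Stable partition: {1,4,6} | {2,3,7} — 2 equivalence classes.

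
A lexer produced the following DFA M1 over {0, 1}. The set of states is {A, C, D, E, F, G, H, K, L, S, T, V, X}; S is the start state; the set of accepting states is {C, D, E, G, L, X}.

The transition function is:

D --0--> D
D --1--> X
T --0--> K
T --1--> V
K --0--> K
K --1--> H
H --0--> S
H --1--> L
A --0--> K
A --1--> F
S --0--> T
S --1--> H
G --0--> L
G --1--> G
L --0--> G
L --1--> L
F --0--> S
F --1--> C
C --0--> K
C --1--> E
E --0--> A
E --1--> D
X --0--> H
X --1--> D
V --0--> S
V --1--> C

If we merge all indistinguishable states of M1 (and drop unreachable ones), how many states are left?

All states are reachable from the start state.
Initial partition by acceptance: {C,D,E,G,L,X} | {A,F,H,K,S,T,V}.
Split {C,D,E,G,L,X} by δ(·,0) → {D,G,L} and {C,E,X}.
Split {D,G,L} by δ(·,1) → {G,L} and {D}.
On input 1, block {A,F,H,K,S,T,V} splits into {A,K,S,T} and {F,V} and {H}.
Split {A,K,S,T} by δ(·,1) → {K,S} and {A,T}.
On input 0, block {K,S} splits into {K} and {S}.
Split {C,E,X} by δ(·,0) → {E} and {X} and {C}.
No further refinement is possible. Final partition (10 blocks): {G,L} | {K} | {E} | {D} | {F,V} | {H} | {A,T} | {S} | {X} | {C}.

10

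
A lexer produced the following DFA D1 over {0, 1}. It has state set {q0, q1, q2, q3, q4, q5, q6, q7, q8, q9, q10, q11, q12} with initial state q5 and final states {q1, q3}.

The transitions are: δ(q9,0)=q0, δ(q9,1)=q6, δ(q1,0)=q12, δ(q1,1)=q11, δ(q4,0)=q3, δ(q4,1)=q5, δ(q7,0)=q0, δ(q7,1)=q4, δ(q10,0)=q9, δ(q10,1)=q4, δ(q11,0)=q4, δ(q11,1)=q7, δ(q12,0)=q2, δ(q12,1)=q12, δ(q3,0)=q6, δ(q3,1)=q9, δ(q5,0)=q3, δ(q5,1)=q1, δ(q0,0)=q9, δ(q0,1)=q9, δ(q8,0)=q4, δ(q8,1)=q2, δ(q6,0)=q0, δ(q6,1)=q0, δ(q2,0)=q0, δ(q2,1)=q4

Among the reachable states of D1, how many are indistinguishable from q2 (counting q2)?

2

Reachable states from the start: {q0,q1,q2,q3,q4,q5,q6,q7,q9,q11,q12}. Unreachable: {q8,q10} — drop them.
P0 = {q1,q3} | {q0,q2,q4,q5,q6,q7,q9,q11,q12}.
On input 0, block {q0,q2,q4,q5,q6,q7,q9,q11,q12} splits into {q0,q2,q6,q7,q9,q11,q12} and {q4,q5}.
On input 0, block {q0,q2,q6,q7,q9,q11,q12} splits into {q0,q2,q6,q7,q9,q12} and {q11}.
Split {q1,q3} by δ(·,1) → {q1} and {q3}.
Split {q0,q2,q6,q7,q9,q12} by δ(·,1) → {q0,q6,q9,q12} and {q2,q7}.
On input 0, block {q0,q6,q9,q12} splits into {q0,q6,q9} and {q12}.
Refine {q4,q5} on symbol 1: members go to different blocks, giving {q4} and {q5}.
Stable partition: {q1} | {q0,q6,q9} | {q4} | {q11} | {q3} | {q2,q7} | {q12} | {q5} — 8 equivalence classes.
State q2 belongs to the block {q2,q7}, which has 2 states.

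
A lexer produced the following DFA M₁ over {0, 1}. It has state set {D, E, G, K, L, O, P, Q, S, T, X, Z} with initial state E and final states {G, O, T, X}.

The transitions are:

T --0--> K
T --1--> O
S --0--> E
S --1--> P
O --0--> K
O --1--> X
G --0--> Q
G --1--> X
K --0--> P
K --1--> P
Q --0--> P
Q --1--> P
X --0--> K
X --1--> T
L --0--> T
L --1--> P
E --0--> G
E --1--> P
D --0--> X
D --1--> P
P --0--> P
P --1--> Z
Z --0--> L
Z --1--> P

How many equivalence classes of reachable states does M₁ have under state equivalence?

5

States {D,S} cannot be reached from the start state, so discard them.
Start with accepting vs non-accepting: {G,O,T,X} | {E,K,L,P,Q,Z}.
Refine {E,K,L,P,Q,Z} on symbol 0: members go to different blocks, giving {K,P,Q,Z} and {E,L}.
Split {K,P,Q,Z} by δ(·,0) → {K,P,Q} and {Z}.
Refine {K,P,Q} on symbol 1: members go to different blocks, giving {K,Q} and {P}.
Stable partition: {G,O,T,X} | {K,Q} | {E,L} | {Z} | {P} — 5 equivalence classes.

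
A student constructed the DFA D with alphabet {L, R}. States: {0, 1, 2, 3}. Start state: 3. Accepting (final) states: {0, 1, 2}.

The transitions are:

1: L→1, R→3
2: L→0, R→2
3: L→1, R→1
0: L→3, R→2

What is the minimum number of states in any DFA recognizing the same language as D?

2

Reachable states from the start: {1,3}. Unreachable: {0,2} — drop them.
Start with accepting vs non-accepting: {1} | {3}.
The partition is now stable with 2 blocks: {1} | {3}.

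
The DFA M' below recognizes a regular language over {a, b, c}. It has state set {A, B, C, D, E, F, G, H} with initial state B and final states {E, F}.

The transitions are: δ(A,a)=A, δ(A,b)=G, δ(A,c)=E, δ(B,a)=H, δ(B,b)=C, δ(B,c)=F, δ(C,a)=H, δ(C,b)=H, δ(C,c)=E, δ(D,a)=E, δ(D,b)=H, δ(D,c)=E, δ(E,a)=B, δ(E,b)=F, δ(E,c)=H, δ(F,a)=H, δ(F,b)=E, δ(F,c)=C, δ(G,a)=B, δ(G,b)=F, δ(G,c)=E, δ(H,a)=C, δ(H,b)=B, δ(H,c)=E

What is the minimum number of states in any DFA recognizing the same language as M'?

Reachable states from the start: {B,C,E,F,H}. Unreachable: {A,D,G} — drop them.
Start with accepting vs non-accepting: {E,F} | {B,C,H}.
The partition is now stable with 2 blocks: {E,F} | {B,C,H}.

2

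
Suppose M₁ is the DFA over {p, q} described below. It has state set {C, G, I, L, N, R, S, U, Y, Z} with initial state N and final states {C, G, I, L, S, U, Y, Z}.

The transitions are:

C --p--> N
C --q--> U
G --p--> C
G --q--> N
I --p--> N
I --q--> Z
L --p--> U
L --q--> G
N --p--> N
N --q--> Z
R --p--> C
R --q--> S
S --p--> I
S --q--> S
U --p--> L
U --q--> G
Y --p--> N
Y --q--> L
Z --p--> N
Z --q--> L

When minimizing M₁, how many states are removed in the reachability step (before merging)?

BFS from N reaches {C, G, L, N, U, Z}; the 4 state(s) I, R, S, Y are never visited.

4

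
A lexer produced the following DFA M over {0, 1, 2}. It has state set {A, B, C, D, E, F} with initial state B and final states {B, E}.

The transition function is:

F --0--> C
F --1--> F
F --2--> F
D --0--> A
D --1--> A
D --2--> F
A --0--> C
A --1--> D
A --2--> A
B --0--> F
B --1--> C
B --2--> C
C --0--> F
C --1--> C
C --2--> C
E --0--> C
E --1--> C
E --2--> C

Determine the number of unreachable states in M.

BFS from B reaches {B, C, F}; the 3 state(s) A, D, E are never visited.

3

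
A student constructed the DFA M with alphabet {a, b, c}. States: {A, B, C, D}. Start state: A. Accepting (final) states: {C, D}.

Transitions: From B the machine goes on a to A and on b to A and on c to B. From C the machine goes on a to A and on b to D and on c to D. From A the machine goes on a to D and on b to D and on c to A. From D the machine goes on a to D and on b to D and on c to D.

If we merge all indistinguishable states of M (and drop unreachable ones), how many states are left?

Reachable states from the start: {A,D}. Unreachable: {B,C} — drop them.
Start with accepting vs non-accepting: {D} | {A}.
The partition is now stable with 2 blocks: {D} | {A}.

2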